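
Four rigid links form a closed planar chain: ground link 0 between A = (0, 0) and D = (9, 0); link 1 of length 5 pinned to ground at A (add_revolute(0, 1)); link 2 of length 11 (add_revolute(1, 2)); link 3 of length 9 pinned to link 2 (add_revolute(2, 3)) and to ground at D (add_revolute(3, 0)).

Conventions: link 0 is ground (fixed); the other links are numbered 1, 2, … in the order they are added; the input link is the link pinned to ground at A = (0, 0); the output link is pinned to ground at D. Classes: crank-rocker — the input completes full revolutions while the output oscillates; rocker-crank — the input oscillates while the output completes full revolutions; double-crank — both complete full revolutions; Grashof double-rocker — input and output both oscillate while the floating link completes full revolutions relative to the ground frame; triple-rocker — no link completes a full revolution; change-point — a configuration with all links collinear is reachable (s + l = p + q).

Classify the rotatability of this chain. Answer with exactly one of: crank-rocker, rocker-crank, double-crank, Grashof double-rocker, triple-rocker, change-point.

lengths: ground=9, input=5, coupler=11, output=9
sorted: s=5 (shortest), l=11 (longest), p+q=18
s + l = 16 vs p + q = 18
s + l < p + q (Grashof) with shortest = input link → crank-rocker

crank-rocker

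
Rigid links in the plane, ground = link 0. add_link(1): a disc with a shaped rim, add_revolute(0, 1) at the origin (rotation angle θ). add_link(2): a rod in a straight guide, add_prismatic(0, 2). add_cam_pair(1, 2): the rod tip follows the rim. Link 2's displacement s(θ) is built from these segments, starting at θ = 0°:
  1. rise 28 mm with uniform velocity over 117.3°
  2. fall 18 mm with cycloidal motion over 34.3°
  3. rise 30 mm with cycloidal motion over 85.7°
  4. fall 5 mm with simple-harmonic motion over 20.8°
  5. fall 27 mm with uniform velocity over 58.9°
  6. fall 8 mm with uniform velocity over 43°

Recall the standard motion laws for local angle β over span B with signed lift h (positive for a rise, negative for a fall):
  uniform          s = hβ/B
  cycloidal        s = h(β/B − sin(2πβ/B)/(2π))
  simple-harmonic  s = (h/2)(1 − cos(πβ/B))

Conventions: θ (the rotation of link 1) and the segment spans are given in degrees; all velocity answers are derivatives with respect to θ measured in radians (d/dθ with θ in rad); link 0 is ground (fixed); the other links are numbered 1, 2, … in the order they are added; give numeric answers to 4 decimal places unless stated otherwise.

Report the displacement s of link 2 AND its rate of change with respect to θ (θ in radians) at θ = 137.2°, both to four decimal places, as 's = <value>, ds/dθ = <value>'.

segment 1 (0° to 117.3°, uniform, h = 28) is passed completely: s = 0.0000 + (28) = 28.0000
θ = 137.2° falls in segment 2 (117.3° to 151.6°, cycloidal, h = -18): β = 137.2 − 117.3 = 19.9°, B = 34.3°; Δs = -18·(0.5802 − sin(2π·0.5802)/(2π)) = -11.8260; s = 28.0000 − 11.8260 = 16.1740
velocity in seg [117.3°–151.6°] (cycloidal), θ in radians: β = 19.9° = 0.3473 rad, B = 34.3° = 0.5986 rad; ds/dθ = (h/B)(1 − cos(2πβ/B)) = ((-18)/0.5986)(1 − cos(2π·0.5802)) = -56.400395 mm/rad

s = 16.1740, ds/dθ = -56.4004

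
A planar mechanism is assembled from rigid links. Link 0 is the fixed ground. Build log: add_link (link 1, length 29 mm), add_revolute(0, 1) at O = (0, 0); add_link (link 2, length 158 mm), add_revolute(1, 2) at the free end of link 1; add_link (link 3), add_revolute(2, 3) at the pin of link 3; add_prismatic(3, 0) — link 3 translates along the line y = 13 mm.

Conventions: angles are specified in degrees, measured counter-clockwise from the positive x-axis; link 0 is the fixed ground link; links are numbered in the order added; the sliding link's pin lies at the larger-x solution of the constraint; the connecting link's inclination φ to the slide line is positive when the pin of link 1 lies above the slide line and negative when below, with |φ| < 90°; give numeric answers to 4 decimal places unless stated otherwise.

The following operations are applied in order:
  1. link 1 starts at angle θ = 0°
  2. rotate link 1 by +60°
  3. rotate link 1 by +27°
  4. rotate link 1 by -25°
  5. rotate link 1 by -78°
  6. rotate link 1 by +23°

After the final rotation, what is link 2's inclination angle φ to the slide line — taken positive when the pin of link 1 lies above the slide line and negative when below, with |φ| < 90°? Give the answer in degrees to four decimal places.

geometry: r = 29 mm, L = 158 mm, e = 13 mm; θ starts at 0°
rotate link 1 by +60°: θ ← 0° +60° = 60°
rotate link 1 by +27°: θ ← 60° +27° = 87°
rotate link 1 by -25°: θ ← 87° -25° = 62°
rotate link 1 by -78°: θ ← 62° -78° = -16°
rotate link 1 by +23°: θ ← -16° +23° = 7°
h = r sin θ − e = 3.534211 − 13 = -9.465789
sin φ = h / L = -9.465789 / 158 = -0.05991006
φ = arcsin(-0.05991006) = -3.434650°

-3.4347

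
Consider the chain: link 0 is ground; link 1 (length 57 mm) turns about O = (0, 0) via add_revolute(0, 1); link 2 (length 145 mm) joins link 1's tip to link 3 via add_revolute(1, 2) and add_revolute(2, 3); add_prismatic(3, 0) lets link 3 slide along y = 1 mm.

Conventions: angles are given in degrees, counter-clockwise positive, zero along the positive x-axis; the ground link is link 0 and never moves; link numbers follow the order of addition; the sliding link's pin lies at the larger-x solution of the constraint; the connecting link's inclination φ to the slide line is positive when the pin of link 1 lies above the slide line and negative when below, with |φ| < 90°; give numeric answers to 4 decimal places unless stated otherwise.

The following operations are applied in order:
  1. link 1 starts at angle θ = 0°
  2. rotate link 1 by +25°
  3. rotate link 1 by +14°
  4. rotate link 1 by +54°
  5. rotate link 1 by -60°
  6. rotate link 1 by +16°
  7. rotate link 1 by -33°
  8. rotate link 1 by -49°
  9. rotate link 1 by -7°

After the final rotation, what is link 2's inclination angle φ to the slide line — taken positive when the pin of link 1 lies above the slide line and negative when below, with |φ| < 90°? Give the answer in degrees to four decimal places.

geometry: r = 57 mm, L = 145 mm, e = 1 mm; θ starts at 0°
rotate link 1 by +25°: θ ← 0° +25° = 25°
rotate link 1 by +14°: θ ← 25° +14° = 39°
rotate link 1 by +54°: θ ← 39° +54° = 93°
rotate link 1 by -60°: θ ← 93° -60° = 33°
rotate link 1 by +16°: θ ← 33° +16° = 49°
rotate link 1 by -33°: θ ← 49° -33° = 16°
rotate link 1 by -49°: θ ← 16° -49° = -33°
rotate link 1 by -7°: θ ← -33° -7° = -40°
h = r sin θ − e = -36.638894 − 1 = -37.638894
sin φ = h / L = -37.638894 / 145 = -0.25957858
φ = arcsin(-0.25957858) = -15.045058°

-15.0451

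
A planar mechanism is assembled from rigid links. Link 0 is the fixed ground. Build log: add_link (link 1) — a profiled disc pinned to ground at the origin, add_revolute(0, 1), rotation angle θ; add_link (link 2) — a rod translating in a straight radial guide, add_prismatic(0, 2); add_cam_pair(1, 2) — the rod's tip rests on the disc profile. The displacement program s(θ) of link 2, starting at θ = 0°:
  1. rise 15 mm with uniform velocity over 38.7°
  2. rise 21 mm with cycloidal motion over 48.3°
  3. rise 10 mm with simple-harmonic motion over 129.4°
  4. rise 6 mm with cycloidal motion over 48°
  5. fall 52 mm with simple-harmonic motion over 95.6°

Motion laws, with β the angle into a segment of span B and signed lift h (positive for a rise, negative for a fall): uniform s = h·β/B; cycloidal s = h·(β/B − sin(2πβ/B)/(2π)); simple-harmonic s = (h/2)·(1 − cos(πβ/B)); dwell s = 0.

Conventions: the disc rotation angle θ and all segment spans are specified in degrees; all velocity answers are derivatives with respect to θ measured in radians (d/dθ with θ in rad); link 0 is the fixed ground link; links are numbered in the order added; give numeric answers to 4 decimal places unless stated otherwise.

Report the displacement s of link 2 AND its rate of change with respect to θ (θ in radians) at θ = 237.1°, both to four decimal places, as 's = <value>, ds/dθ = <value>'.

seg 1 [0°–38.7°] uniform, h=15: full span → s += 15 → s = 15.0000
seg 2 [38.7°–87°] cycloidal, h=21: full span → s += 21 → s = 36.0000
seg 3 [87°–216.4°] simple-harmonic, h=10: full span → s += 10 → s = 46.0000
seg 4 [216.4°–264.4°] cycloidal, h=6: θ=237.1° here. β=20.7, B=48. 6·(0.4313 − sin(2π·0.4313)/(2π)) = 2.1877 → s = 48.1877
velocity in seg [216.4°–264.4°] (cycloidal), θ in radians: β = 20.7° = 0.3613 rad, B = 48° = 0.8378 rad; ds/dθ = (h/B)(1 − cos(2πβ/B)) = (6/0.8378)(1 − cos(2π·0.4313)) = 13.666069 mm/rad

s = 48.1877, ds/dθ = 13.6661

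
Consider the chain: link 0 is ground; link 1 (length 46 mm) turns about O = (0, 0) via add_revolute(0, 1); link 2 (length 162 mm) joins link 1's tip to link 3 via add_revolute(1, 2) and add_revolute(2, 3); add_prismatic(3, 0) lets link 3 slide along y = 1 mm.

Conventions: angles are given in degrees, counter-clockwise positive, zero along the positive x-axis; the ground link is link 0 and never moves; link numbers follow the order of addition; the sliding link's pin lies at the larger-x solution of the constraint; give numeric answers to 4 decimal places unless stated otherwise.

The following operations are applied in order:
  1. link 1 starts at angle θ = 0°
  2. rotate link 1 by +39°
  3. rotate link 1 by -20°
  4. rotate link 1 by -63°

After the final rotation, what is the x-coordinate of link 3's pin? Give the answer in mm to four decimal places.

geometry: r = 46 mm, L = 162 mm, e = 1 mm; θ starts at 0°
rotate link 1 by +39°: θ ← 0° +39° = 39°
rotate link 1 by -20°: θ ← 39° -20° = 19°
rotate link 1 by -63°: θ ← 19° -63° = -44°
crank pin P = (r cos θ, r sin θ) = (33.089631, -31.954285)
h = r sin θ − e = -31.954285 − 1 = -32.954285
x = r cos θ + √(L² − h²) = 33.089631 + 158.612784 = 191.702414

191.7024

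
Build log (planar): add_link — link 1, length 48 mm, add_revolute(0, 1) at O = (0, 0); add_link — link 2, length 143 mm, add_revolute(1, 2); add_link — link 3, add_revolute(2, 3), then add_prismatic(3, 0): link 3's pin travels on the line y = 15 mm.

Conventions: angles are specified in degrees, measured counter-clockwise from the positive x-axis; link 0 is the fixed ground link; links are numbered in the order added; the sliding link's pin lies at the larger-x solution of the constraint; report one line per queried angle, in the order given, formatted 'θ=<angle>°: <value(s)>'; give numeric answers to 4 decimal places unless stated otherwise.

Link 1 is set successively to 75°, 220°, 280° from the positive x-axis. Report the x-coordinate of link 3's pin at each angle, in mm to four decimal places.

geometry: r = 48 mm, L = 143 mm, e = 15 mm
θ=75°: crank pin P = (r cos θ, r sin θ) = (12.423314, 46.364440)
θ=75°: h = r sin θ − e = 46.364440 − 15 = 31.364440
θ=75°: x = r cos θ + √(L² − h²) = 12.423314 + 139.517999 = 151.941313
θ=220°: crank pin P = (r cos θ, r sin θ) = (-36.770133, -30.853805)
θ=220°: h = r sin θ − e = -30.853805 − 15 = -45.853805
θ=220°: x = r cos θ + √(L² − h²) = -36.770133 + 135.448989 = 98.678855
θ=280°: crank pin P = (r cos θ, r sin θ) = (8.335113, -47.270772)
θ=280°: h = r sin θ − e = -47.270772 − 15 = -62.270772
θ=280°: x = r cos θ + √(L² − h²) = 8.335113 + 128.729759 = 137.064872

θ=75°: 151.9413
θ=220°: 98.6789
θ=280°: 137.0649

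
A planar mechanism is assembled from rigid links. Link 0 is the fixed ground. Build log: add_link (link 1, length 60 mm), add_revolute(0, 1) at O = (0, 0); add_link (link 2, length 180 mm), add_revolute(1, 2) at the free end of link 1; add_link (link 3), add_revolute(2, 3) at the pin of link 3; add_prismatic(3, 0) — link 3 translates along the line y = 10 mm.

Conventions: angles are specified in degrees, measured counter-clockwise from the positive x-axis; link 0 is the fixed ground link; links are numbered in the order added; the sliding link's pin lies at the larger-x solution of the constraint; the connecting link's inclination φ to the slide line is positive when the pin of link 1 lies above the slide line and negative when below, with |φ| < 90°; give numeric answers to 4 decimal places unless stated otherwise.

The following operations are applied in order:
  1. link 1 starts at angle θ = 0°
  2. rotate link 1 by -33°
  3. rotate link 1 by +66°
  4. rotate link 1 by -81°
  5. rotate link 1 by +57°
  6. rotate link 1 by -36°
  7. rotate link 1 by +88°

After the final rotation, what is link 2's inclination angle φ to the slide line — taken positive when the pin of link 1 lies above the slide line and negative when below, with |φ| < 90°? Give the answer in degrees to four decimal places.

geometry: r = 60 mm, L = 180 mm, e = 10 mm; θ starts at 0°
rotate link 1 by -33°: θ ← 0° -33° = -33°
rotate link 1 by +66°: θ ← -33° +66° = 33°
rotate link 1 by -81°: θ ← 33° -81° = -48°
rotate link 1 by +57°: θ ← -48° +57° = 9°
rotate link 1 by -36°: θ ← 9° -36° = -27°
rotate link 1 by +88°: θ ← -27° +88° = 61°
h = r sin θ − e = 52.477182 − 10 = 42.477182
sin φ = h / L = 42.477182 / 180 = 0.23598435
φ = arcsin(0.23598435) = 13.649654°

13.6497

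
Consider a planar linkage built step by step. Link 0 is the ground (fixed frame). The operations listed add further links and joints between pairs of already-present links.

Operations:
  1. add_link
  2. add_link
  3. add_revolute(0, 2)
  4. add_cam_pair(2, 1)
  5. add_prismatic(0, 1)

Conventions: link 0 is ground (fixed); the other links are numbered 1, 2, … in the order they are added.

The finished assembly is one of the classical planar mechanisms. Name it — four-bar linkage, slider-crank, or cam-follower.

links: 3 (incl. ground); joints: 1 revolute, 1 prismatic, 1 higher (cam) pair, forming one closed loop
3 links, revolute + prismatic + higher pair in one loop → cam-follower

cam-follower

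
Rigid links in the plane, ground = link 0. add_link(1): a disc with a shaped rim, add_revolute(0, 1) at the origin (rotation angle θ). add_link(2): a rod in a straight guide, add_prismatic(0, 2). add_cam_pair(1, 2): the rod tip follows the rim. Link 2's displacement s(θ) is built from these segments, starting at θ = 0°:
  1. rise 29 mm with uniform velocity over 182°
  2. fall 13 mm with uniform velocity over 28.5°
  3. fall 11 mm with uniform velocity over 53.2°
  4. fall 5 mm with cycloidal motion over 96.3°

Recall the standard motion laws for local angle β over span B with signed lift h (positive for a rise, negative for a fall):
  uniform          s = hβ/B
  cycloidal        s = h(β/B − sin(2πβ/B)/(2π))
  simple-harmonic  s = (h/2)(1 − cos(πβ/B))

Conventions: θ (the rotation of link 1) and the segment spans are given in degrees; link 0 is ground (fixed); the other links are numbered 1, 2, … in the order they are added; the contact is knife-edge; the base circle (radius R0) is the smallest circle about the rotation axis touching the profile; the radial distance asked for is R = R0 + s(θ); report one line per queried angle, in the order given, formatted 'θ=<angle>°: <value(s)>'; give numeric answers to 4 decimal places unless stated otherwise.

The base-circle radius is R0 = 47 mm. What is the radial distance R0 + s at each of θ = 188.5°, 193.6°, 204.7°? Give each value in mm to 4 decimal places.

segment 1 (0° to 182°, uniform, h = 29) is passed completely: s = 0.0000 + (29) = 29.0000
θ = 188.5° falls in segment 2 (182° to 210.5°, uniform, h = -13): β = 188.5 − 182 = 6.5°, B = 28.5°; Δs = -13·6.5/28.5 = -2.9649; s = 29.0000 − 2.9649 = 26.0351
θ = 193.6° falls in segment 2 (182° to 210.5°, uniform, h = -13): β = 193.6 − 182 = 11.6°, B = 28.5°; Δs = -13·11.6/28.5 = -5.2912; s = 29.0000 − 5.2912 = 23.7088
θ = 204.7° falls in segment 2 (182° to 210.5°, uniform, h = -13): β = 204.7 − 182 = 22.7°, B = 28.5°; Δs = -13·22.7/28.5 = -10.3544; s = 29.0000 − 10.3544 = 18.6456
θ=188.5°: R = R0 + s = 47 + 26.0351 = 73.0351
θ=193.6°: R = R0 + s = 47 + 23.7088 = 70.7088
θ=204.7°: R = R0 + s = 47 + 18.6456 = 65.6456

θ=188.5°: 73.0351
θ=193.6°: 70.7088
θ=204.7°: 65.6456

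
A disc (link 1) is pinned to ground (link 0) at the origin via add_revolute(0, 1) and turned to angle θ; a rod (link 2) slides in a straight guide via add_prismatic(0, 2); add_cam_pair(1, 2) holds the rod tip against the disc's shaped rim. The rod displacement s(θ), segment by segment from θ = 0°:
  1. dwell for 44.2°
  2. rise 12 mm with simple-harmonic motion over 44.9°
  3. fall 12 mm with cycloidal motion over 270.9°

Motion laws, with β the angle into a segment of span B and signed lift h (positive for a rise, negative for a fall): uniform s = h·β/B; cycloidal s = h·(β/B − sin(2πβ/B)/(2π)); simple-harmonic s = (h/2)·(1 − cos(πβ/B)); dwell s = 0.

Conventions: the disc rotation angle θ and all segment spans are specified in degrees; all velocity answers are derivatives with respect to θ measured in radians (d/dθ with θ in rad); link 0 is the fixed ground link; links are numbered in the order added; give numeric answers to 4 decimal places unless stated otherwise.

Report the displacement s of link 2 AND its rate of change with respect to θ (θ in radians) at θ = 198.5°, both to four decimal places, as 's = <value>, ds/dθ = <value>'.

segment 1 (0° to 44.2°, dwell): s unchanged at 0.0000
segment 2 (44.2° to 89.1°, simple-harmonic, h = 12) is passed completely: s = 0.0000 + (12) = 12.0000
θ = 198.5° falls in segment 3 (89.1° to 360°, cycloidal, h = -12): β = 198.5 − 89.1 = 109.4°, B = 270.9°; Δs = -12·(0.4038 − sin(2π·0.4038)/(2π)) = -3.7611; s = 12.0000 − 3.7611 = 8.2389
velocity in seg [89.1°–360°] (cycloidal), θ in radians: β = 109.4° = 1.9094 rad, B = 270.9° = 4.7281 rad; ds/dθ = (h/B)(1 − cos(2πβ/B)) = ((-12)/4.7281)(1 − cos(2π·0.4038)) = -4.626703 mm/rad

s = 8.2389, ds/dθ = -4.6267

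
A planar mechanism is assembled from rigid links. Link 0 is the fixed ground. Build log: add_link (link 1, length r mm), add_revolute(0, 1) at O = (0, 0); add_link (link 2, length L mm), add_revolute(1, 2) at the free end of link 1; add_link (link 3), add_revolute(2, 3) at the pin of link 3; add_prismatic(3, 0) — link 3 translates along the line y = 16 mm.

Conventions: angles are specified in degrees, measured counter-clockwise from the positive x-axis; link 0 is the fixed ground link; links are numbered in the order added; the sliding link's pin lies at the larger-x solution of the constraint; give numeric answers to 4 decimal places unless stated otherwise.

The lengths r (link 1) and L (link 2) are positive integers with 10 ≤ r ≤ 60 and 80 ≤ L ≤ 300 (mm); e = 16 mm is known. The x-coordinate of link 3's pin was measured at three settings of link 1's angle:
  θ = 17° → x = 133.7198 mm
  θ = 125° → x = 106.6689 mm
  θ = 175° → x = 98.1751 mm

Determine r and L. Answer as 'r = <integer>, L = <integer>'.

constraint per measurement: (x − r cos θ)² + (r sin θ − e)² = L²
subtracting the θ₁ and θ₂ equations cancels the r² and L² terms:
r = (x₁² − x₂²) / (2[(x₁cos θ₁ + e sin θ₁) − (x₂cos θ₂ + e sin θ₂)]) = 18.0000 → r = 18
L² = (x₁ − r cos θ₁)² + (r sin θ₁ − e)² = 13689.0111 → L = 117.0000 → L = 117
check at θ₃=175°: x = 98.1751 (printed 98.1751) ✓

r = 18, L = 117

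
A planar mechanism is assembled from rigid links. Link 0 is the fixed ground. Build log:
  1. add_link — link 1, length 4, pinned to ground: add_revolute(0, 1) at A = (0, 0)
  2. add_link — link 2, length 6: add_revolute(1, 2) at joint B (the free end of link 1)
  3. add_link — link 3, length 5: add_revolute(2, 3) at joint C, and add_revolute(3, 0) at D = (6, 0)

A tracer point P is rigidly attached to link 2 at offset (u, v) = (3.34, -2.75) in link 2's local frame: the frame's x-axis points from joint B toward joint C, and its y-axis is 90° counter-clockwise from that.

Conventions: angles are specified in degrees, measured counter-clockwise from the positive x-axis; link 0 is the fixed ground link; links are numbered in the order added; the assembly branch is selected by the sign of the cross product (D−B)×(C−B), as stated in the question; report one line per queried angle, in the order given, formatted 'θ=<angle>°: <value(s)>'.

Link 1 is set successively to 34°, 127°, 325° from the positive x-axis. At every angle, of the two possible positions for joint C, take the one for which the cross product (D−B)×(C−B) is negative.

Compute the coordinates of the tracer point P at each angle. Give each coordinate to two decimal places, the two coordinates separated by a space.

A=(0,0), D=(6.00,0)
θ=34°: B = A + 4.00·(cos34°, sin34°) = (3.3162, 2.2368)
θ=34°: |BD| = 3.4937
θ=34°: circle(B,6.00) ∩ circle(D,5.00): a=3.3211, h=4.9970
θ=34°:   candidates: C₊=(9.0666,3.9492) cross=17.458; C₋=(2.6682,-3.7281) cross=-17.458
θ=34°:   branch - wants cross < 0 → take C=(2.6682,-3.7281) (cross=-17.458)
θ=34°: ex = (C−B)/|BC| = (-0.1080,-0.9942); ey = (0.9942,-0.1080)
θ=34°: P = B + 3.34·ex + -2.75·ey = (0.2215,-0.7867)
θ=127°: B = A + 4.00·(cos127°, sin127°) = (-2.4073, 3.1945)
θ=127°: |BD| = 8.9937
θ=127°: circle(B,6.00) ∩ circle(D,5.00): a=5.1084, h=3.1471
θ=127°:   candidates: C₊=(3.4859,4.3219) cross=28.304; C₋=(1.2502,-1.5618) cross=-28.304
θ=127°:   branch - wants cross < 0 → take C=(1.2502,-1.5618) (cross=-28.304)
θ=127°: ex = (C−B)/|BC| = (0.6096,-0.7927); ey = (0.7927,0.6096)
θ=127°: P = B + 3.34·ex + -2.75·ey = (-2.5513,-1.1295)
θ=325°: B = A + 4.00·(cos325°, sin325°) = (3.2766, -2.2943)
θ=325°: |BD| = 3.5610
θ=325°: circle(B,6.00) ∩ circle(D,5.00): a=3.3250, h=4.9944
θ=325°:   candidates: C₊=(2.6017,3.6676) cross=17.785; C₋=(9.0374,-3.9717) cross=-17.785
θ=325°:   branch - wants cross < 0 → take C=(9.0374,-3.9717) (cross=-17.785)
θ=325°: ex = (C−B)/|BC| = (0.9601,-0.2796); ey = (0.2796,0.9601)
θ=325°: P = B + 3.34·ex + -2.75·ey = (5.7146,-5.8684)

θ=34°: 0.22 -0.79
θ=127°: -2.55 -1.13
θ=325°: 5.71 -5.87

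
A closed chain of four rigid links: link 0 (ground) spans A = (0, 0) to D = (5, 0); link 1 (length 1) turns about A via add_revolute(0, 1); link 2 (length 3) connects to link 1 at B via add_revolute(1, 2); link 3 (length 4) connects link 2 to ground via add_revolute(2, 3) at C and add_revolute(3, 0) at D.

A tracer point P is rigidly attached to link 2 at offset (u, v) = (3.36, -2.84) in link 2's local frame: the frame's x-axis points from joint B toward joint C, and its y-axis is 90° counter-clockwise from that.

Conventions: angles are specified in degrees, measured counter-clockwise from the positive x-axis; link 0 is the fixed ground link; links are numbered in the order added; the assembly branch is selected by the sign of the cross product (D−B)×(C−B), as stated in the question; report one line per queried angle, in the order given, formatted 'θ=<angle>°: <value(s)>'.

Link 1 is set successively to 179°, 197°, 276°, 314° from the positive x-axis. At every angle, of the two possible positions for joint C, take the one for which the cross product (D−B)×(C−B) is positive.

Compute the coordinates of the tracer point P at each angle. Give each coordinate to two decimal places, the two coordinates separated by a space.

A=(0,0), D=(5.00,0)
θ=179°: B = A + 1.00·(cos179°, sin179°) = (-0.9998, 0.0175)
θ=179°: |BD| = 5.9999
θ=179°: circle(B,3.00) ∩ circle(D,4.00): a=2.4166, h=1.7777
θ=179°:   candidates: C₊=(1.4219,1.7881) cross=10.666; C₋=(1.4116,-1.7672) cross=-10.666
θ=179°:   branch + wants cross > 0 → take C=(1.4219,1.7881) (cross=10.666)
θ=179°: ex = (C−B)/|BC| = (0.8073,0.5902); ey = (-0.5902,0.8073)
θ=179°: P = B + 3.36·ex + -2.84·ey = (3.3887,-0.2920)
θ=197°: B = A + 1.00·(cos197°, sin197°) = (-0.9563, -0.2924)
θ=197°: |BD| = 5.9635
θ=197°: circle(B,3.00) ∩ circle(D,4.00): a=2.3948, h=1.8069
θ=197°:   candidates: C₊=(1.3471,1.6297) cross=10.775; C₋=(1.5242,-1.9797) cross=-10.775
θ=197°:   branch + wants cross > 0 → take C=(1.3471,1.6297) (cross=10.775)
θ=197°: ex = (C−B)/|BC| = (0.7678,0.6407); ey = (-0.6407,0.7678)
θ=197°: P = B + 3.36·ex + -2.84·ey = (3.4431,-0.3201)
θ=276°: B = A + 1.00·(cos276°, sin276°) = (0.1045, -0.9945)
θ=276°: |BD| = 4.9955
θ=276°: circle(B,3.00) ∩ circle(D,4.00): a=1.7971, h=2.4022
θ=276°:   candidates: C₊=(1.3874,1.7173) cross=12.000; C₋=(2.3439,-2.9908) cross=-12.000
θ=276°:   branch + wants cross > 0 → take C=(1.3874,1.7173) (cross=12.000)
θ=276°: ex = (C−B)/|BC| = (0.4276,0.9040); ey = (-0.9040,0.4276)
θ=276°: P = B + 3.36·ex + -2.84·ey = (4.1086,0.8283)
θ=314°: B = A + 1.00·(cos314°, sin314°) = (0.6947, -0.7193)
θ=314°: |BD| = 4.3650
θ=314°: circle(B,3.00) ∩ circle(D,4.00): a=1.3807, h=2.6634
θ=314°:   candidates: C₊=(1.6175,2.1352) cross=11.626; C₋=(2.4954,-3.1188) cross=-11.626
θ=314°:   branch + wants cross > 0 → take C=(1.6175,2.1352) (cross=11.626)
θ=314°: ex = (C−B)/|BC| = (0.3076,0.9515); ey = (-0.9515,0.3076)
θ=314°: P = B + 3.36·ex + -2.84·ey = (4.4306,1.6041)

θ=179°: 3.39 -0.29
θ=197°: 3.44 -0.32
θ=276°: 4.11 0.83
θ=314°: 4.43 1.60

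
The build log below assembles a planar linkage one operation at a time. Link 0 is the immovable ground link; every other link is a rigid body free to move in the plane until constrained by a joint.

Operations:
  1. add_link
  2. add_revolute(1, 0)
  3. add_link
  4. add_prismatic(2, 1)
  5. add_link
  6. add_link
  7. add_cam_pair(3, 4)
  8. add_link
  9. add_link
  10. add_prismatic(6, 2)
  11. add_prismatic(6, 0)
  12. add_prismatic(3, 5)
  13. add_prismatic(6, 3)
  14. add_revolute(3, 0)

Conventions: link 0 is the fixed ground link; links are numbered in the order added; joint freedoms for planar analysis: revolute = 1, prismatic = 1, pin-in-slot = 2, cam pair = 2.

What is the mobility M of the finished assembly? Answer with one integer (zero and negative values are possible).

ground; <1,0,0>
#1 <2,0,0>
R:1↔0 J1 <2,1,0>
#2 <3,1,0>
P:2↔1 J1 <3,2,0>
#3 <4,2,0>
#4 <5,2,0>
C:3↔4 J2 <5,2,1>
#5 <6,2,1>
#6 <7,2,1>
P:6↔2 J1 <7,3,1>
P:6↔0 J1 <7,4,1>
P:3↔5 J1 <7,5,1>
P:6↔3 J1 <7,6,1>
R:3↔0 J1 <7,7,1>
3×6 − 2×7 − 1×1 = 3

M = 3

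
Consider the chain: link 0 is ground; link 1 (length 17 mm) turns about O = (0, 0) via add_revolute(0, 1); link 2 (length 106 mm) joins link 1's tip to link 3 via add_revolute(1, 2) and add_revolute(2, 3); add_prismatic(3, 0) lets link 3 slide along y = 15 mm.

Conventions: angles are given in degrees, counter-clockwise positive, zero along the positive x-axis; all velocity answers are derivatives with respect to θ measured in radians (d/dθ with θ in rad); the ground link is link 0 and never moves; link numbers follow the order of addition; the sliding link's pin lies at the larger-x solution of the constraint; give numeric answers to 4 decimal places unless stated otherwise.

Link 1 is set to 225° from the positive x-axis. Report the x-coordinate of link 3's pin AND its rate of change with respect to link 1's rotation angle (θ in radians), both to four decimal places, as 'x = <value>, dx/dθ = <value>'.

geometry: r = 17 mm, L = 106 mm, e = 15 mm
crank pin P = (r cos θ, r sin θ) = (-12.020815, -12.020815)
h = r sin θ − e = -12.020815 − 15 = -27.020815
x = r cos θ + √(L² − h²) = -12.020815 + 102.498173 = 90.477358
dx/dθ = −r sin θ − h·r cos θ/√(L² − h²) (θ in radians; h = -27.020815) = 8.851859

x = 90.4774, dx/dθ = 8.8519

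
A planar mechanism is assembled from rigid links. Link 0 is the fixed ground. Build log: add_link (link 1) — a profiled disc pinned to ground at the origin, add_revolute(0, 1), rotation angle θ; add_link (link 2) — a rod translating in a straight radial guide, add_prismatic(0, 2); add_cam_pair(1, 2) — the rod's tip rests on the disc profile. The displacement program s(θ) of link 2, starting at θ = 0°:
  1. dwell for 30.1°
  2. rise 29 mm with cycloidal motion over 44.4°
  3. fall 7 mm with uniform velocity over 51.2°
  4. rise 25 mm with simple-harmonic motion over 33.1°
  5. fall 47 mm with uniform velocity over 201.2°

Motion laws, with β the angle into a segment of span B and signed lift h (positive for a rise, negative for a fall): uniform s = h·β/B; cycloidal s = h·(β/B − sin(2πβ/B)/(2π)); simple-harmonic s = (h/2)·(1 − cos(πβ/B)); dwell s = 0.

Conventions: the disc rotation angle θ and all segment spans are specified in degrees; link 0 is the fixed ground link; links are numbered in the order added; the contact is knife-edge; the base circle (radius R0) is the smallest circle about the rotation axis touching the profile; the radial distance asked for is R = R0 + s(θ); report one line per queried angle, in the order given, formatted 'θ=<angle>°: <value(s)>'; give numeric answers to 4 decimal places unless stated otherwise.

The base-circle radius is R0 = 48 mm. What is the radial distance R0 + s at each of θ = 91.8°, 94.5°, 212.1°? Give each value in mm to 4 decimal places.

seg 1 [0°–30.1°] dwell: s stays 0.0000
seg 2 [30.1°–74.5°] cycloidal, h=29: full span → s += 29 → s = 29.0000
seg 3 [74.5°–125.7°] uniform, h=-7: θ=91.8° here. β=17.3, B=51.2. -7·17.3/51.2 = -2.3652 → s = 26.6348
seg 3 [74.5°–125.7°] uniform, h=-7: θ=94.5° here. β=20, B=51.2. -7·20/51.2 = -2.7344 → s = 26.2656
seg 3 [74.5°–125.7°] uniform, h=-7: full span → s += -7 → s = 22.0000
seg 4 [125.7°–158.8°] simple-harmonic, h=25: full span → s += 25 → s = 47.0000
seg 5 [158.8°–360°] uniform, h=-47: θ=212.1° here. β=53.3, B=201.2. -47·53.3/201.2 = -12.4508 → s = 34.5492
θ=91.8°: R = R0 + s = 48 + 26.6348 = 74.6348
θ=94.5°: R = R0 + s = 48 + 26.2656 = 74.2656
θ=212.1°: R = R0 + s = 48 + 34.5492 = 82.5492

θ=91.8°: 74.6348
θ=94.5°: 74.2656
θ=212.1°: 82.5492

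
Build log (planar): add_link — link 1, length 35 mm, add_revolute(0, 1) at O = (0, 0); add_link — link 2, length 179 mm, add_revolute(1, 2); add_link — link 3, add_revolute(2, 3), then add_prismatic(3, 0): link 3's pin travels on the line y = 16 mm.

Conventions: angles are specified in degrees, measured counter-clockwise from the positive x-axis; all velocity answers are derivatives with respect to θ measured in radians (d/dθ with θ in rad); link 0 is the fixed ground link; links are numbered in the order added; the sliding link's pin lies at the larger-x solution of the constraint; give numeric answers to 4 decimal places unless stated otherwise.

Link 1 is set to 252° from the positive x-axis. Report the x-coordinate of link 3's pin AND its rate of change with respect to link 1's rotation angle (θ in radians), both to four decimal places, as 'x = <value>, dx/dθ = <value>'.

geometry: r = 35 mm, L = 179 mm, e = 16 mm
crank pin P = (r cos θ, r sin θ) = (-10.815595, -33.286978)
h = r sin θ − e = -33.286978 − 16 = -49.286978
x = r cos θ + √(L² − h²) = -10.815595 + 172.080777 = 161.265182
dx/dθ = −r sin θ − h·r cos θ/√(L² − h²) (θ in radians; h = -49.286978) = 30.189200

x = 161.2652, dx/dθ = 30.1892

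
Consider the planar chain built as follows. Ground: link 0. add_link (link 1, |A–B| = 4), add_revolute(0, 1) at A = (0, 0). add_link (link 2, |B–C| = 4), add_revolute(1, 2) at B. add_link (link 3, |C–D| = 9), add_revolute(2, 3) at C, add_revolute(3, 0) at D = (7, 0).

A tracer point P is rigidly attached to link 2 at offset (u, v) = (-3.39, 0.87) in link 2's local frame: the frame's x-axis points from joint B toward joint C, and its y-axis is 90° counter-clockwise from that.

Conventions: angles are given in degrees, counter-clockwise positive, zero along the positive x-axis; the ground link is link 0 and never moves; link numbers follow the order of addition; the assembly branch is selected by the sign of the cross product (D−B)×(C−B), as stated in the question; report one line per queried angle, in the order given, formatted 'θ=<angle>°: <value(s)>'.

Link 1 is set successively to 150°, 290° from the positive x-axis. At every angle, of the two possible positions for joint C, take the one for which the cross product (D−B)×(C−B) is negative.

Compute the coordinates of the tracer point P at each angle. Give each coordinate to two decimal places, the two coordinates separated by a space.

A=(0,0), D=(7.00,0)
θ=150°: B = A + 4.00·(cos150°, sin150°) = (-3.4641, 2.0000)
θ=150°: |BD| = 10.6535
θ=150°: circle(B,4.00) ∩ circle(D,9.00): a=2.2761, h=3.2893
θ=150°:   candidates: C₊=(-0.6109,4.8035) cross=35.042; C₋=(-1.8459,-1.6581) cross=-35.042
θ=150°:   branch - wants cross < 0 → take C=(-1.8459,-1.6581) (cross=-35.042)
θ=150°: ex = (C−B)/|BC| = (0.4045,-0.9145); ey = (0.9145,0.4045)
θ=150°: P = B + -3.39·ex + 0.87·ey = (-4.0399,5.4522)
θ=290°: B = A + 4.00·(cos290°, sin290°) = (1.3681, -3.7588)
θ=290°: |BD| = 6.7710
θ=290°: circle(B,4.00) ∩ circle(D,9.00): a=-1.4143, h=3.7416
θ=290°:   candidates: C₊=(-1.8854,-1.4318) cross=25.335; C₋=(2.2687,-7.6561) cross=-25.335
θ=290°:   branch - wants cross < 0 → take C=(2.2687,-7.6561) (cross=-25.335)
θ=290°: ex = (C−B)/|BC| = (0.2252,-0.9743); ey = (0.9743,0.2252)
θ=290°: P = B + -3.39·ex + 0.87·ey = (1.4524,-0.2599)

θ=150°: -4.04 5.45
θ=290°: 1.45 -0.26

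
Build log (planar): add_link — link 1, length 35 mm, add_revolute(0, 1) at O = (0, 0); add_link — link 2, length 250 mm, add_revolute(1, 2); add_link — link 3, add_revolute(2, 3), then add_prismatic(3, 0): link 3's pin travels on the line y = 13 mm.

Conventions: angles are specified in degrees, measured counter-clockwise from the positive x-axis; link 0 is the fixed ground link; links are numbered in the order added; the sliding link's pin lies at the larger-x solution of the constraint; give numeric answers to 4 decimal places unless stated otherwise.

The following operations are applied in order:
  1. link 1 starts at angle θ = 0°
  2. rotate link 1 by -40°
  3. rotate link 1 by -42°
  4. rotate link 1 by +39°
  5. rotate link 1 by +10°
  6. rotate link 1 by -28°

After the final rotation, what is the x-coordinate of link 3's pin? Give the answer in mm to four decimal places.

geometry: r = 35 mm, L = 250 mm, e = 13 mm; θ starts at 0°
rotate link 1 by -40°: θ ← 0° -40° = -40°
rotate link 1 by -42°: θ ← -40° -42° = -82°
rotate link 1 by +39°: θ ← -82° +39° = -43°
rotate link 1 by +10°: θ ← -43° +10° = -33°
rotate link 1 by -28°: θ ← -33° -28° = -61°
crank pin P = (r cos θ, r sin θ) = (16.968337, -30.611690)
h = r sin θ − e = -30.611690 − 13 = -43.611690
x = r cos θ + √(L² − h²) = 16.968337 + 246.166652 = 263.134989

263.1350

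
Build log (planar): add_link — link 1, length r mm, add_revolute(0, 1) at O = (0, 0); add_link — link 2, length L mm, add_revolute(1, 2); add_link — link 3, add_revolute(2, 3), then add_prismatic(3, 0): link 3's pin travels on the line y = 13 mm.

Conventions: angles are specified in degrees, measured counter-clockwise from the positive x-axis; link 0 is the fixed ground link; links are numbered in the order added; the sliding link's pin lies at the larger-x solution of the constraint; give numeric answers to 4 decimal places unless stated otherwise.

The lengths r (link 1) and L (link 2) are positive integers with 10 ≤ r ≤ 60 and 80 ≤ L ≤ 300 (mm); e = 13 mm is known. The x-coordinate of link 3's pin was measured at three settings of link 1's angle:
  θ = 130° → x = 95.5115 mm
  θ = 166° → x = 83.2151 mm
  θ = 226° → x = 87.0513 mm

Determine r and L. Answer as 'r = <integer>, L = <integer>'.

constraint per measurement: (x − r cos θ)² + (r sin θ − e)² = L²
subtracting the θ₁ and θ₂ equations cancels the r² and L² terms:
r = (x₁² − x₂²) / (2[(x₁cos θ₁ + e sin θ₁) − (x₂cos θ₂ + e sin θ₂)]) = 41.9996 → r = 42
L² = (x₁ − r cos θ₁)² + (r sin θ₁ − e)² = 15375.9892 → L = 124.0000 → L = 124
check at θ₃=226°: x = 87.0513 (printed 87.0513) ✓

r = 42, L = 124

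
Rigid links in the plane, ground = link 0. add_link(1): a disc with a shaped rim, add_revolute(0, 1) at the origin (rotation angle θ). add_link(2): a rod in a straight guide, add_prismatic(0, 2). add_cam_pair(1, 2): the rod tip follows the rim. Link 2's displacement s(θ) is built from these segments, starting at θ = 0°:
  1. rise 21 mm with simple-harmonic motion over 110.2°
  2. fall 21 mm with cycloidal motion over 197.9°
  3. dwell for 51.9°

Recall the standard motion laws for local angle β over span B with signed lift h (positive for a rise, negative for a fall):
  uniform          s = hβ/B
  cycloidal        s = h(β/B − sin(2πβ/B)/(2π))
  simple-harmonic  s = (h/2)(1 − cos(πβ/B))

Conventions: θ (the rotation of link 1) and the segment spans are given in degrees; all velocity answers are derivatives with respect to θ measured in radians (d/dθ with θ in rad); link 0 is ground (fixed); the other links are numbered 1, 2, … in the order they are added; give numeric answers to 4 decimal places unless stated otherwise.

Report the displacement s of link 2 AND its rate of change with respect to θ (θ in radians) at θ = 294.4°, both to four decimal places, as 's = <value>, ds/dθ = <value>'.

segment 1 (0° to 110.2°, simple-harmonic, h = 21) is passed completely: s = 0.0000 + (21) = 21.0000
θ = 294.4° falls in segment 2 (110.2° to 308.1°, cycloidal, h = -21): β = 294.4 − 110.2 = 184.2°, B = 197.9°; Δs = -21·(0.9308 − sin(2π·0.9308)/(2π)) = -20.9546; s = 21.0000 − 20.9546 = 0.0454
velocity in seg [110.2°–308.1°] (cycloidal), θ in radians: β = 184.2° = 3.2149 rad, B = 197.9° = 3.4540 rad; ds/dθ = (h/B)(1 − cos(2πβ/B)) = ((-21)/3.4540)(1 − cos(2π·0.9308)) = -0.566132 mm/rad

s = 0.0454, ds/dθ = -0.5661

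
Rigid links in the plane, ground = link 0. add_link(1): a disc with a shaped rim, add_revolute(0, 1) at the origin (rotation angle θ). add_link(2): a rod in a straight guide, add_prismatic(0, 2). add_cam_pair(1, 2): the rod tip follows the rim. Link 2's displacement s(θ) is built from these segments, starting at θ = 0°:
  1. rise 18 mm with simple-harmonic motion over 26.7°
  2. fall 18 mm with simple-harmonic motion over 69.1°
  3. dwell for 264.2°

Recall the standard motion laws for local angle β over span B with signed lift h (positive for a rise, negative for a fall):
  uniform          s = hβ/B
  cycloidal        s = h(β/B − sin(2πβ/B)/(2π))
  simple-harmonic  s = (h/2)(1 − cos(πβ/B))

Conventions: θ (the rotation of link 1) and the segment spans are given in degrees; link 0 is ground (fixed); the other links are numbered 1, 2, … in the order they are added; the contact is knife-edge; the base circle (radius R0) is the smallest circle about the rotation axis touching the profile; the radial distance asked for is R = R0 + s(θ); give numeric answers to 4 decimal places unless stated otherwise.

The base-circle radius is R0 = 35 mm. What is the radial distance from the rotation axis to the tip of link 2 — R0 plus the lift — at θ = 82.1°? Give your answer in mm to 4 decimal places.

segment 1 (0° to 26.7°, simple-harmonic, h = 18) is passed completely: s = 0.0000 + (18) = 18.0000
θ = 82.1° falls in segment 2 (26.7° to 95.8°, simple-harmonic, h = -18): β = 82.1 − 26.7 = 55.4°, B = 69.1°; Δs = -18/2·(1 − cos(π·0.8017)) = -16.3099; s = 18.0000 − 16.3099 = 1.6901
R = R0 + s = 35 + 1.6901 = 36.6901

36.6901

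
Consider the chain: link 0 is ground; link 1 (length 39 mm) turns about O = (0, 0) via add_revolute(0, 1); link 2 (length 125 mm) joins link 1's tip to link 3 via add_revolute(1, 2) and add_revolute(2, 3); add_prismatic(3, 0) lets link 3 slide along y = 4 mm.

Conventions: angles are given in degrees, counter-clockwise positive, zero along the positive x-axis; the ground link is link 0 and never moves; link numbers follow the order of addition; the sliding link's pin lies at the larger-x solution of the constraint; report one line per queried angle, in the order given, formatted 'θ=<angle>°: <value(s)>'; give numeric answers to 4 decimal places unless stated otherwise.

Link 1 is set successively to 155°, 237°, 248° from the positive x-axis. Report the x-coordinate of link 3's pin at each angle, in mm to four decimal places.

geometry: r = 39 mm, L = 125 mm, e = 4 mm
θ=155°: crank pin P = (r cos θ, r sin θ) = (-35.346004, 16.482112)
θ=155°: h = r sin θ − e = 16.482112 − 4 = 12.482112
θ=155°: x = r cos θ + √(L² − h²) = -35.346004 + 124.375226 = 89.029222
θ=237°: crank pin P = (r cos θ, r sin θ) = (-21.240922, -32.708152)
θ=237°: h = r sin θ − e = -32.708152 − 4 = -36.708152
θ=237°: x = r cos θ + √(L² − h²) = -21.240922 + 119.488542 = 98.247619
θ=248°: crank pin P = (r cos θ, r sin θ) = (-14.609657, -36.160170)
θ=248°: h = r sin θ − e = -36.160170 − 4 = -40.160170
θ=248°: x = r cos θ + √(L² − h²) = -14.609657 + 118.372973 = 103.763316

θ=155°: 89.0292
θ=237°: 98.2476
θ=248°: 103.7633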